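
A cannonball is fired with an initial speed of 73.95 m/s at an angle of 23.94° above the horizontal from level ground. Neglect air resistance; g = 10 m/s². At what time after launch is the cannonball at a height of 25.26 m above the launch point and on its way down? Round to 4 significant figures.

4.989 s

v_y0 = 73.95 sin 23.94° = 30.007 m/s.
Set y = v_y0 t − ½ g t² = 25.26: 5.000 t² − 30.007 t + 25.26 = 0.
t = [30.007 ± √(900.42 − 505.20)] / 10 = (30.007 ± 19.880) / 10, giving t = 1.013 s or t = 4.989 s.
On the way down corresponds to the larger root: t = 4.989 s.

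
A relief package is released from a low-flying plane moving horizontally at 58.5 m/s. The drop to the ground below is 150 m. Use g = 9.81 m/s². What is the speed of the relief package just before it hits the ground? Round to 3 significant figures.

Fall time: t = √(2 × 150 / 9.81) = 5.530 s.
At impact: v_x = 58.5 m/s (unchanged), v_y = g t = 9.81 × 5.530 = 54.25 m/s.
Speed = √(v_x² + v_y²) = √(3422 + 2943) = 79.8 m/s.

79.8 m/s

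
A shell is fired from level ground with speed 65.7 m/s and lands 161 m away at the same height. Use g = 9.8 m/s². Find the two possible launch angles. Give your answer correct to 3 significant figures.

Level-ground range: R = v₀² sin(2θ)/g ⇒ sin 2θ = R g / v₀² = 161×9.8/65.7² = 0.3655.
2θ = arcsin(0.3655) = 21.44° or 180° − 21.44° = 158.56°.
So θ = 10.7° or θ = 79.3°.

10.7° and 79.3°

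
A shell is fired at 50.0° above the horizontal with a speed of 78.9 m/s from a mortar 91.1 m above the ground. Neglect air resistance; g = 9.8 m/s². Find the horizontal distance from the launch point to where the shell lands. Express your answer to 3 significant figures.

694 m

Components: v_x = 78.9 cos 50.0° = 50.72 m/s, v_y = 78.9 sin 50.0° = 60.44 m/s.
Vertical: 0 = 91.1 + 60.44 t − ½(9.8) t² ⇒ 4.900 t² − 60.44 t − 91.1 = 0.
t = [60.44 + √(3653 + 1786)] / 9.800 = 13.69 s.
Horizontal: R = v_x · t = 50.72 × 13.69 = 694 m.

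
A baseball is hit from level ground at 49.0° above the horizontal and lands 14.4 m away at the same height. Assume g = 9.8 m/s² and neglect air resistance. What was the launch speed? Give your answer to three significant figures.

11.9 m/s

On level ground, R = v₀² sin(2θ) / g, so v₀ = √(R g / sin 2θ).
sin(2 × 49.0°) = 0.9903.
v₀ = √(14.4 × 9.8 / 0.9903) = √142.5 = 11.9 m/s.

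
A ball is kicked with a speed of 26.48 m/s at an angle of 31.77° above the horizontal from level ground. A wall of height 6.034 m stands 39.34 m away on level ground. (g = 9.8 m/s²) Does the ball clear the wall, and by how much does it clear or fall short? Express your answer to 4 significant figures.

v_x = 26.48 cos 31.77° = 22.512 m/s; v_y0 = 26.48 sin 31.77° = 13.942 m/s.
Time to reach the wall: t = 39.34 / 22.512 = 1.7475 s.
Height at that point: y = 13.942×1.7475 − 4.900×1.7475² = 9.4002 m.
That is 9.4002 − 6.034 = 3.366 m above the top of the wall, so the ball clears it.

Yes — it clears the wall by 3.366 m.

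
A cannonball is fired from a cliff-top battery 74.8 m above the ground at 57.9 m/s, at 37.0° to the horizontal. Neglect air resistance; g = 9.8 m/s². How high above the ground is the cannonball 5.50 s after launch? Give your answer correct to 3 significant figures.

118 m

v_y0 = 57.9 sin 37.0° = 34.85 m/s.
y(t) = 74.8 + v_y0 t − ½ g t² = 74.8 + 34.85×5.50 − ½×9.8×5.50² = 118 m.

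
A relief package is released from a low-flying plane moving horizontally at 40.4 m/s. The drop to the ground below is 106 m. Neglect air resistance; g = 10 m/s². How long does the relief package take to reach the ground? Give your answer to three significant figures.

The horizontal speed doesn't affect the fall. With v_y0 = 0, h = ½ g t².
t = √(2 × 106 / 10) = √21.20 = 4.60 s.

4.60 s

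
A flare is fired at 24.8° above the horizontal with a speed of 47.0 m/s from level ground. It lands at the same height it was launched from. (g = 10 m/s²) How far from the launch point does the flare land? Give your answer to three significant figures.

168 m

For level ground, R = v₀² sin(2θ) / g.
sin(2 × 24.8°) = sin 49.60° = 0.7615.
R = (47.0)² × 0.7615 / 10 = 168 m.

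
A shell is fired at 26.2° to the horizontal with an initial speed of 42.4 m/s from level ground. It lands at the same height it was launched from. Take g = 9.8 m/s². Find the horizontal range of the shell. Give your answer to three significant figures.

Components: v_x = 42.4 cos 26.2° = 38.04 m/s, v_y = 42.4 sin 26.2° = 18.72 m/s.
Time of flight (same landing height): t = 2 v_y / g = 2 × 18.72 / 9.8 = 3.820 s.
Range: R = v_x · t = 38.04 × 3.820 = 145 m.

145 m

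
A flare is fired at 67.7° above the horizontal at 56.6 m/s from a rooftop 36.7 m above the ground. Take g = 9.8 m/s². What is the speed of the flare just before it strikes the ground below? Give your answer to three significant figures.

62.6 m/s

v_x = 56.6 cos 67.7° = 21.48 m/s is unchanged throughout.
For the vertical component, v_y² = v_y0² + 2 g h = (52.37)² + 2×9.8×36.7 = 3462, so |v_y| = 58.84 m/s.
Impact speed = √(v_x² + v_y²) = √(461.4 + 3462) = 62.6 m/s.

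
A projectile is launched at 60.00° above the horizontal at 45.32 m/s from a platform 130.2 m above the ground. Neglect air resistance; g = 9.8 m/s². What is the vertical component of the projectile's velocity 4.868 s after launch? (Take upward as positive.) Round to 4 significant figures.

-8.458 m/s

Initial vertical component: v_y0 = 45.32 sin 60.00° = 39.248 m/s.
v_y(t) = v_y0 − g t = 39.248 − 9.8 × 4.868 = -8.458 m/s.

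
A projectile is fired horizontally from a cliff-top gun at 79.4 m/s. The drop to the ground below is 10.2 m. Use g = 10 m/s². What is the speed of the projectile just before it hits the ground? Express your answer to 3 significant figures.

Fall time: t = √(2 × 10.2 / 10) = 1.428 s.
At impact: v_x = 79.4 m/s (unchanged), v_y = g t = 10 × 1.428 = 14.28 m/s.
Speed = √(v_x² + v_y²) = √(6304 + 203.9) = 80.7 m/s.

80.7 m/s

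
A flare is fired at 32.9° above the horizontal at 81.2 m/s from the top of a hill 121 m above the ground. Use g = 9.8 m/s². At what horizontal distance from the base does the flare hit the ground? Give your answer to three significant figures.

Components: v_x = 81.2 cos 32.9° = 68.18 m/s, v_y = 81.2 sin 32.9° = 44.11 m/s.
Vertical: 0 = 121 + 44.11 t − ½(9.8) t² ⇒ 4.900 t² − 44.11 t − 121 = 0.
t = [44.11 + √(1946 + 2372)] / 9.800 = 11.21 s.
Horizontal: R = v_x · t = 68.18 × 11.21 = 764 m.

764 m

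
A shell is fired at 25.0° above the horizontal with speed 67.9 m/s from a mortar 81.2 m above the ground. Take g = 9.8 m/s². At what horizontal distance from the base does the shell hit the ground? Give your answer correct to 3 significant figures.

489 m

Components: v_x = 67.9 cos 25.0° = 61.54 m/s, v_y = 67.9 sin 25.0° = 28.70 m/s.
Vertical: 0 = 81.2 + 28.70 t − ½(9.8) t² ⇒ 4.900 t² − 28.70 t − 81.2 = 0.
t = [28.70 + √(823.7 + 1592)] / 9.800 = 7.944 s.
Horizontal: R = v_x · t = 61.54 × 7.944 = 489 m.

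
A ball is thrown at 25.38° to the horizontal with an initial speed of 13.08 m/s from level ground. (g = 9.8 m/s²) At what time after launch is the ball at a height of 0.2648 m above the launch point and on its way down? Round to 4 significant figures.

v_y0 = 13.08 sin 25.38° = 5.6063 m/s.
Set y = v_y0 t − ½ g t² = 0.2648: 4.900 t² − 5.6063 t + 0.2648 = 0.
t = [5.6063 ± √(31.431 − 5.1901)] / 9.8 = (5.6063 ± 5.1226) / 9.8, giving t = 0.04936 s or t = 1.095 s.
On the way down corresponds to the larger root: t = 1.095 s.

1.095 s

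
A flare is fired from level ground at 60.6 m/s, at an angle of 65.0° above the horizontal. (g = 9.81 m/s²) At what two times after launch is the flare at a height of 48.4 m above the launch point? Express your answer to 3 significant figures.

0.964 s and 10.2 s

v_y0 = 60.6 sin 65.0° = 54.92 m/s.
Set y = v_y0 t − ½ g t² = 48.4: 4.905 t² − 54.92 t + 48.4 = 0.
t = [54.92 ± √(3016 − 949.6)] / 9.81 = (54.92 ± 45.46) / 9.81, giving t = 0.964 s or t = 10.2 s.
So the flare is at 48.4 m at t = 0.964 s (rising) and t = 10.2 s (falling).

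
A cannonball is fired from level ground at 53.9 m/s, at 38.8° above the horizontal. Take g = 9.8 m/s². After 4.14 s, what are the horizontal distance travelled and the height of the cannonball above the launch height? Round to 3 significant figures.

v_x = 53.9 cos 38.8° = 42.01 m/s; v_y0 = 53.9 sin 38.8° = 33.77 m/s.
x = v_x t = 42.01 × 4.14 = 174 m.
y = v_y0 t − ½ g t² = 33.77×4.14 − 4.900×4.14² = 55.8 m.

x = 174 m, y = 55.8 m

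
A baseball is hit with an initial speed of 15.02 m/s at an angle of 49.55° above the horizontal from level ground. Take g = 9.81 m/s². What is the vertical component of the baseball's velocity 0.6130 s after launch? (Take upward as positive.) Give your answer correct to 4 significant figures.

Initial vertical component: v_y0 = 15.02 sin 49.55° = 11.430 m/s.
v_y(t) = v_y0 − g t = 11.430 − 9.81 × 0.6130 = 5.416 m/s.

5.416 m/s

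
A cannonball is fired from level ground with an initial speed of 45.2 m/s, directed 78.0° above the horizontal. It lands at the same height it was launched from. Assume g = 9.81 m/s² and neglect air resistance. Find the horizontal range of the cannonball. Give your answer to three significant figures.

84.7 m

Components: v_x = 45.2 cos 78.0° = 9.398 m/s, v_y = 45.2 sin 78.0° = 44.21 m/s.
Time of flight (same landing height): t = 2 v_y / g = 2 × 44.21 / 9.81 = 9.013 s.
Range: R = v_x · t = 9.398 × 9.013 = 84.7 m.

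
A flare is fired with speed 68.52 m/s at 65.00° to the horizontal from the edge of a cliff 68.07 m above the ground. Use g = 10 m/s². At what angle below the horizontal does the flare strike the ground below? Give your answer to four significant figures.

68.15°

v_x = 68.52 cos 65.00° = 28.958 m/s.
At impact |v_y| = √(v_y0² + 2 g h) = √(62.100² + 2×10×68.07) = 72.234 m/s.
Angle below horizontal = arctan(|v_y| / v_x) = arctan(72.234 / 28.958) = 68.15°.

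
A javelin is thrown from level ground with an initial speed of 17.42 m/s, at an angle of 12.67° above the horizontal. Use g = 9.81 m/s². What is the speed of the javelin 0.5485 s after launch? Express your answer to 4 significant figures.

17.07 m/s

v_x = 17.42 cos 12.67° = 16.996 m/s (constant).
v_y(t) = 17.42 sin 12.67° − g t = 3.8208 − 9.81 × 0.5485 = -1.5600 m/s.
Speed = √(v_x² + v_y²) = √(288.86 + 2.4336) = 17.07 m/s.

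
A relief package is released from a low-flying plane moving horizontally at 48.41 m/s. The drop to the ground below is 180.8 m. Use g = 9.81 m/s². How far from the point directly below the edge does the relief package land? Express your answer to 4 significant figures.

Initial vertical velocity is zero, so the fall time comes from h = ½ g t²: t = √(2 × 180.8 / 9.81) = 6.0713 s.
Horizontal motion is uniform at 48.41 m/s, so x = 48.41 × 6.0713 = 293.9 m.

293.9 m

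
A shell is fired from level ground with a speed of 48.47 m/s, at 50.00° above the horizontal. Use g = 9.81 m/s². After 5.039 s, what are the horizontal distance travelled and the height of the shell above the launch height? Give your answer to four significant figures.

v_x = 48.47 cos 50.00° = 31.156 m/s; v_y0 = 48.47 sin 50.00° = 37.130 m/s.
x = v_x t = 31.156 × 5.039 = 157.0 m.
y = v_y0 t − ½ g t² = 37.130×5.039 − 4.905×5.039² = 62.55 m.

x = 157.0 m, y = 62.55 m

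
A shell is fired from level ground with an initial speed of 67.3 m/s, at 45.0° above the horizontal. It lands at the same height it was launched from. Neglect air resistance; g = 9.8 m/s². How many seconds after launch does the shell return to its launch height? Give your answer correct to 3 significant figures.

9.71 s

Vertical component: v_y = 67.3 sin 45.0° = 47.59 m/s.
For a projectile landing at launch height, time of flight is t = 2 v_y / g = 2 × 47.59 / 9.8 = 9.71 s.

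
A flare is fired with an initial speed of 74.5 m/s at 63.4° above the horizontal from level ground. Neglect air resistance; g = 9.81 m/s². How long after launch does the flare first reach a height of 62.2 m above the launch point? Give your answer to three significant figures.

v_y0 = 74.5 sin 63.4° = 66.61 m/s.
Set y = v_y0 t − ½ g t² = 62.2: 4.905 t² − 66.61 t + 62.2 = 0.
t = [66.61 ± √(4437 − 1220)] / 9.81 = (66.61 ± 56.72) / 9.81, giving t = 1.01 s or t = 12.6 s.
The flare is on the way up at the first time, so t = 1.01 s.

1.01 s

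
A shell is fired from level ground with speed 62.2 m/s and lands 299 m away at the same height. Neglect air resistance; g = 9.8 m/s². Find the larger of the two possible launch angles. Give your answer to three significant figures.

Level-ground range: R = v₀² sin(2θ)/g ⇒ sin 2θ = R g / v₀² = 299×9.8/62.2² = 0.7574.
2θ = arcsin(0.7574) = 49.24° or 180° − 49.24° = 130.76°.
So θ = 24.6° or θ = 65.4°.

65.4°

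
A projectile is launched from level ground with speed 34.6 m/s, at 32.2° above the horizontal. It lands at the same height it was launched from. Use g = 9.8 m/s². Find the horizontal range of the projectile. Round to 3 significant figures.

110 m

Components: v_x = 34.6 cos 32.2° = 29.28 m/s, v_y = 34.6 sin 32.2° = 18.44 m/s.
Time of flight (same landing height): t = 2 v_y / g = 2 × 18.44 / 9.8 = 3.763 s.
Range: R = v_x · t = 29.28 × 3.763 = 110 m.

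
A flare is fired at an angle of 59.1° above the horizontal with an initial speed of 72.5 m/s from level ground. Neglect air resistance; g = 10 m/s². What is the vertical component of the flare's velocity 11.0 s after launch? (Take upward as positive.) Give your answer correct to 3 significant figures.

-47.8 m/s

Initial vertical component: v_y0 = 72.5 sin 59.1° = 62.21 m/s.
v_y(t) = v_y0 − g t = 62.21 − 10 × 11.0 = -47.8 m/s.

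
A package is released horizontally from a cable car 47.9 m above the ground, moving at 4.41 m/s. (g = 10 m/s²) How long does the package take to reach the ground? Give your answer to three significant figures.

3.10 s

The horizontal speed doesn't affect the fall. With v_y0 = 0, h = ½ g t².
t = √(2 × 47.9 / 10) = √9.580 = 3.10 s.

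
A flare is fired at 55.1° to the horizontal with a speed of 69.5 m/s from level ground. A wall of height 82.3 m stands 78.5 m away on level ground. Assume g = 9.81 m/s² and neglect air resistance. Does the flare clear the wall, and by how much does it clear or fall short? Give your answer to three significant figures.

v_x = 69.5 cos 55.1° = 39.76 m/s; v_y0 = 69.5 sin 55.1° = 57.00 m/s.
Time to reach the wall: t = 78.5 / 39.76 = 1.974 s.
Height at that point: y = 57.00×1.974 − 4.905×1.974² = 93.40 m.
That is 93.40 − 82.3 = 11.1 m above the top of the wall, so the flare clears it.

Yes — it clears the wall by 11.1 m.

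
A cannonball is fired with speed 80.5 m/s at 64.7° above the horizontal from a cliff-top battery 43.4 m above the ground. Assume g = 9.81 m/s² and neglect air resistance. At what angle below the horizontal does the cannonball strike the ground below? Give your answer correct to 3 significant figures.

66.3°

v_x = 80.5 cos 64.7° = 34.40 m/s.
At impact |v_y| = √(v_y0² + 2 g h) = √(72.78² + 2×9.81×43.4) = 78.41 m/s.
Angle below horizontal = arctan(|v_y| / v_x) = arctan(78.41 / 34.40) = 66.3°.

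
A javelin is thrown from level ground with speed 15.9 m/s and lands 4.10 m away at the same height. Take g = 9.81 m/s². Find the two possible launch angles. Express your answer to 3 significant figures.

Level-ground range: R = v₀² sin(2θ)/g ⇒ sin 2θ = R g / v₀² = 4.10×9.81/15.9² = 0.1591.
2θ = arcsin(0.1591) = 9.155° or 180° − 9.155° = 170.845°.
So θ = 4.58° or θ = 85.4°.

4.58° and 85.4°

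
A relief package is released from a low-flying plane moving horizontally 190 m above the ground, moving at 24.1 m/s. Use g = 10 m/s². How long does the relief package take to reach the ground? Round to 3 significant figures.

The horizontal speed doesn't affect the fall. With v_y0 = 0, h = ½ g t².
t = √(2 × 190 / 10) = √38.00 = 6.16 s.

6.16 s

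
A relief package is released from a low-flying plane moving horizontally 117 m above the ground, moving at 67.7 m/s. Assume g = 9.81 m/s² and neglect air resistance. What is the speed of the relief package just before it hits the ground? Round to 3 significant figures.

Fall time: t = √(2 × 117 / 9.81) = 4.884 s.
At impact: v_x = 67.7 m/s (unchanged), v_y = g t = 9.81 × 4.884 = 47.91 m/s.
Speed = √(v_x² + v_y²) = √(4583 + 2295) = 82.9 m/s.

82.9 m/s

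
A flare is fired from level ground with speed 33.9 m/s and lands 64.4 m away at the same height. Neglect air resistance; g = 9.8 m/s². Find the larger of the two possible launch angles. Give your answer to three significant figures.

73.3°

Level-ground range: R = v₀² sin(2θ)/g ⇒ sin 2θ = R g / v₀² = 64.4×9.8/33.9² = 0.5492.
2θ = arcsin(0.5492) = 33.31° or 180° − 33.31° = 146.69°.
So θ = 16.7° or θ = 73.3°.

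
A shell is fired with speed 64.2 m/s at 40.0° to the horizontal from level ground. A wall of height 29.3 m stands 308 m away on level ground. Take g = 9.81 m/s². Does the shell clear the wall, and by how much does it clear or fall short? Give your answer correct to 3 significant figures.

v_x = 64.2 cos 40.0° = 49.18 m/s; v_y0 = 64.2 sin 40.0° = 41.27 m/s.
Time to reach the wall: t = 308 / 49.18 = 6.263 s.
Height at that point: y = 41.27×6.263 − 4.905×6.263² = 66.07 m.
That is 66.07 − 29.3 = 36.8 m above the top of the wall, so the shell clears it.

Yes — it clears the wall by 36.8 m.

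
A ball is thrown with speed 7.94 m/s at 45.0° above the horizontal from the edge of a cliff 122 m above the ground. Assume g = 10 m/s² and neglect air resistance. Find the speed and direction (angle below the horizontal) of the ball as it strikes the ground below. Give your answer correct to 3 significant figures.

v_x = 7.94 cos 45.0° = 5.614 m/s (constant).
|v_y| at impact = √((5.614)² + 2×10×122) = 49.71 m/s.
Speed = √(5.614² + 49.71²) = 50.0 m/s; angle = arctan(49.71/5.614) = 83.6° below horizontal.

50.0 m/s at 83.6° below the horizontal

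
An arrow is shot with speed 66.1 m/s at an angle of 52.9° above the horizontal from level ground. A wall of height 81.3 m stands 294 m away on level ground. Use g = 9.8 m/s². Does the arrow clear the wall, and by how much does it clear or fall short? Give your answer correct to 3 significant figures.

v_x = 66.1 cos 52.9° = 39.87 m/s; v_y0 = 66.1 sin 52.9° = 52.72 m/s.
Time to reach the wall: t = 294 / 39.87 = 7.374 s.
Height at that point: y = 52.72×7.374 − 4.900×7.374² = 122.3 m.
That is 122.3 − 81.3 = 41.0 m above the top of the wall, so the arrow clears it.

Yes — it clears the wall by 41.0 m.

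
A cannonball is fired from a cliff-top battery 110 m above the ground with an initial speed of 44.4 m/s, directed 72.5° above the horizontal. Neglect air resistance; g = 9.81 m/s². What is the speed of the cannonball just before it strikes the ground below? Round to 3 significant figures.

v_x = 44.4 cos 72.5° = 13.35 m/s is unchanged throughout.
For the vertical component, v_y² = v_y0² + 2 g h = (42.35)² + 2×9.81×110 = 3952, so |v_y| = 62.86 m/s.
Impact speed = √(v_x² + v_y²) = √(178.2 + 3952) = 64.3 m/s.

64.3 m/s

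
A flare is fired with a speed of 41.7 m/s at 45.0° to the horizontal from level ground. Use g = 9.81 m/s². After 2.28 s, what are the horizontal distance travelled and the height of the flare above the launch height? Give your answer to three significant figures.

v_x = 41.7 cos 45.0° = 29.49 m/s; v_y0 = 41.7 sin 45.0° = 29.49 m/s.
x = v_x t = 29.49 × 2.28 = 67.2 m.
y = v_y0 t − ½ g t² = 29.49×2.28 − 4.905×2.28² = 41.7 m.

x = 67.2 m, y = 41.7 m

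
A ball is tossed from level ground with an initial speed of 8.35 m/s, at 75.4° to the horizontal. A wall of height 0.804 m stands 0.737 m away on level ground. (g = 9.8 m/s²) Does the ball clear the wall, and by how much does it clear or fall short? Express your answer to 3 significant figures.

v_x = 8.35 cos 75.4° = 2.105 m/s; v_y0 = 8.35 sin 75.4° = 8.080 m/s.
Time to reach the wall: t = 0.737 / 2.105 = 0.3501 s.
Height at that point: y = 8.080×0.3501 − 4.900×0.3501² = 2.228 m.
That is 2.228 − 0.804 = 1.42 m above the top of the wall, so the ball clears it.

Yes — it clears the wall by 1.42 m.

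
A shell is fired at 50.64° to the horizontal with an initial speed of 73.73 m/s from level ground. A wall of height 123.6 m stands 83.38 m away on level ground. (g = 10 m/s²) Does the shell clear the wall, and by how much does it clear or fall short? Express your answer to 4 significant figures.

No — it falls 37.85 m short of clearing the wall.

v_x = 73.73 cos 50.64° = 46.759 m/s; v_y0 = 73.73 sin 50.64° = 57.006 m/s.
Time to reach the wall: t = 83.38 / 46.759 = 1.7832 s.
Height at that point: y = 57.006×1.7832 − 5.000×1.7832² = 85.754 m.
That is 123.6 − 85.754 = 37.85 m below the top of the wall, so the shell does not clear it.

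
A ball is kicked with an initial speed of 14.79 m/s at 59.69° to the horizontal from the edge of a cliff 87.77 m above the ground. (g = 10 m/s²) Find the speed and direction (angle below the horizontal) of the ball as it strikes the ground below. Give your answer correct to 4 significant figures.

44.43 m/s at 80.33° below the horizontal

v_x = 14.79 cos 59.69° = 7.4642 m/s (constant).
|v_y| at impact = √((12.768)² + 2×10×87.77) = 43.800 m/s.
Speed = √(7.4642² + 43.800²) = 44.43 m/s; angle = arctan(43.800/7.4642) = 80.33° below horizontal.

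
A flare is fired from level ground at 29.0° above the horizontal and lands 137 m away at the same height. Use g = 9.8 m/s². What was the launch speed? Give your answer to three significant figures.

On level ground, R = v₀² sin(2θ) / g, so v₀ = √(R g / sin 2θ).
sin(2 × 29.0°) = 0.8480.
v₀ = √(137 × 9.8 / 0.8480) = √1583 = 39.8 m/s.

39.8 m/s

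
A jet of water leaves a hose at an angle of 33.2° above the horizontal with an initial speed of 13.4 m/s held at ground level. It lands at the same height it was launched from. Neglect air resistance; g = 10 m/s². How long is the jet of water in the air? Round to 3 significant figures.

Vertical component: v_y = 13.4 sin 33.2° = 7.337 m/s.
For a projectile landing at launch height, time of flight is t = 2 v_y / g = 2 × 7.337 / 10 = 1.47 s.

1.47 s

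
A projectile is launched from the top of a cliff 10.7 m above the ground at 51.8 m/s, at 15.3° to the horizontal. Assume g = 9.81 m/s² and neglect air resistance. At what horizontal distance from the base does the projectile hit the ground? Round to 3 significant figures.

Components: v_x = 51.8 cos 15.3° = 49.96 m/s, v_y = 51.8 sin 15.3° = 13.67 m/s.
Vertical: 0 = 10.7 + 13.67 t − ½(9.81) t² ⇒ 4.905 t² − 13.67 t − 10.7 = 0.
t = [13.67 + √(186.9 + 209.9)] / 9.810 = 3.424 s.
Horizontal: R = v_x · t = 49.96 × 3.424 = 171 m.

171 m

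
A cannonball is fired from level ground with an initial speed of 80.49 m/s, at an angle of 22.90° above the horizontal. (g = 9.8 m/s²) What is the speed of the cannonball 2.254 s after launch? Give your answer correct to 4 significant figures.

74.72 m/s

v_x = 80.49 cos 22.90° = 74.146 m/s (constant).
v_y(t) = 80.49 sin 22.90° − g t = 31.321 − 9.8 × 2.254 = 9.2318 m/s.
Speed = √(v_x² + v_y²) = √(5497.6 + 85.226) = 74.72 m/s.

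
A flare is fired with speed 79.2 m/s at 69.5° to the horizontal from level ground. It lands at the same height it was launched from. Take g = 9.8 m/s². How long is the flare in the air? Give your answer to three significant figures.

Vertical component: v_y = 79.2 sin 69.5° = 74.18 m/s.
For a projectile landing at launch height, time of flight is t = 2 v_y / g = 2 × 74.18 / 9.8 = 15.1 s.

15.1 s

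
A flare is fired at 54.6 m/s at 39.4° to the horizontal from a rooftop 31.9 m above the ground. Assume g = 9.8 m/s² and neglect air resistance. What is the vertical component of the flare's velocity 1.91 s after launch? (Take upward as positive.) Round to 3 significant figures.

Initial vertical component: v_y0 = 54.6 sin 39.4° = 34.66 m/s.
v_y(t) = v_y0 − g t = 34.66 − 9.8 × 1.91 = 15.9 m/s.

15.9 m/s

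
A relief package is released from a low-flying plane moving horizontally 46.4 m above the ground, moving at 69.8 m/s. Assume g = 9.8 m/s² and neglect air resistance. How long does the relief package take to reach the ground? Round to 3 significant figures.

The horizontal speed doesn't affect the fall. With v_y0 = 0, h = ½ g t².
t = √(2 × 46.4 / 9.8) = √9.469 = 3.08 s.

3.08 s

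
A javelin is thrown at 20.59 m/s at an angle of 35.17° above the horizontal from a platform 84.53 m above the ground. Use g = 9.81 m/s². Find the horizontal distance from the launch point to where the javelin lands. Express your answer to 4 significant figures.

93.12 m

Components: v_x = 20.59 cos 35.17° = 16.831 m/s, v_y = 20.59 sin 35.17° = 11.860 m/s.
Vertical: 0 = 84.53 + 11.860 t − ½(9.81) t² ⇒ 4.905 t² − 11.860 t − 84.53 = 0.
t = [11.860 + √(140.66 + 1658.5)] / 9.810 = 5.5328 s.
Horizontal: R = v_x · t = 16.831 × 5.5328 = 93.12 m.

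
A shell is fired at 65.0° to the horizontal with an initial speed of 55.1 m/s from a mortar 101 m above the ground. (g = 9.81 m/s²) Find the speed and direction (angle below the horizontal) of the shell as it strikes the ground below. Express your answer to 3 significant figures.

v_x = 55.1 cos 65.0° = 23.29 m/s (constant).
|v_y| at impact = √((49.94)² + 2×9.81×101) = 66.90 m/s.
Speed = √(23.29² + 66.90²) = 70.8 m/s; angle = arctan(66.90/23.29) = 70.8° below horizontal.

70.8 m/s at 70.8° below the horizontal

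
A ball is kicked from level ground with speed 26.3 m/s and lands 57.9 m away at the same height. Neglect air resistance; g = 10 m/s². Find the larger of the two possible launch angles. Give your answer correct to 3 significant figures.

Level-ground range: R = v₀² sin(2θ)/g ⇒ sin 2θ = R g / v₀² = 57.9×10/26.3² = 0.8371.
2θ = arcsin(0.8371) = 56.84° or 180° − 56.84° = 123.16°.
So θ = 28.4° or θ = 61.6°.

61.6°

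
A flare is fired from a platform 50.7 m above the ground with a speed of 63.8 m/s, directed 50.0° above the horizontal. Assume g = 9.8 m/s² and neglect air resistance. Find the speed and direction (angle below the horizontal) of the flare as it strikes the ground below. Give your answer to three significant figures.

v_x = 63.8 cos 50.0° = 41.01 m/s (constant).
|v_y| at impact = √((48.87)² + 2×9.8×50.7) = 58.15 m/s.
Speed = √(41.01² + 58.15²) = 71.2 m/s; angle = arctan(58.15/41.01) = 54.8° below horizontal.

71.2 m/s at 54.8° below the horizontal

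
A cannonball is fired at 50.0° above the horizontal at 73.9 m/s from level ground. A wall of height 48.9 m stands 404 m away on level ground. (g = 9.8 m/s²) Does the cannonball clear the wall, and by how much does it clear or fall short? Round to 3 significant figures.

Yes — it clears the wall by 78.1 m.

v_x = 73.9 cos 50.0° = 47.50 m/s; v_y0 = 73.9 sin 50.0° = 56.61 m/s.
Time to reach the wall: t = 404 / 47.50 = 8.505 s.
Height at that point: y = 56.61×8.505 − 4.900×8.505² = 127.0 m.
That is 127.0 − 48.9 = 78.1 m above the top of the wall, so the cannonball clears it.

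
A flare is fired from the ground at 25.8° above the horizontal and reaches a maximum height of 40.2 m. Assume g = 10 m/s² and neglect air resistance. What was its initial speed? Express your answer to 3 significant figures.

65.1 m/s

At maximum height v_y = 0, so (v₀ sin θ)² = 2 g H.
v₀ sin 25.8° = √(2 × 10 × 40.2) = 28.35 m/s.
v₀ = 28.35 / sin 25.8° = 28.35 / 0.4352 = 65.1 m/s.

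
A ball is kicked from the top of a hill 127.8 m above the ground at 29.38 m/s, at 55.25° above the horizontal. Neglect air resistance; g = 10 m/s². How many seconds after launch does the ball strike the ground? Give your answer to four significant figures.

Vertical component: v_y = 29.38 sin 55.25° = 24.140 m/s.
Taking up as positive with launch at y = 127.8 m, landing at y = 0: 0 = 127.8 + 24.140 t − ½(10) t².
Solving 5.000 t² − 24.140 t − 127.8 = 0 gives t = [24.140 + √(24.140² + 4·5.000·127.8)] / 10.00 = 8.016 s.

8.016 s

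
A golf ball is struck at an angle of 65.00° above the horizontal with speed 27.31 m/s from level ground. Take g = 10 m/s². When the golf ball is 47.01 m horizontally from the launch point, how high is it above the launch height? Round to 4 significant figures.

17.86 m

v_x = 27.31 cos 65.00° = 11.542 m/s, v_y0 = 27.31 sin 65.00° = 24.751 m/s.
Time to reach x = 47.01 m: t = x / v_x = 47.01 / 11.542 = 4.0730 s.
y = v_y0 t − ½ g t² = 24.751×4.0730 − 5.000×4.0730² = 17.86 m.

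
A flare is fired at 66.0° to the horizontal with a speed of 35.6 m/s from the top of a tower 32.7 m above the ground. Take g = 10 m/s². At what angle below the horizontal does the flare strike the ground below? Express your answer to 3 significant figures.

70.7°

v_x = 35.6 cos 66.0° = 14.48 m/s.
At impact |v_y| = √(v_y0² + 2 g h) = √(32.52² + 2×10×32.7) = 41.37 m/s.
Angle below horizontal = arctan(|v_y| / v_x) = arctan(41.37 / 14.48) = 70.7°.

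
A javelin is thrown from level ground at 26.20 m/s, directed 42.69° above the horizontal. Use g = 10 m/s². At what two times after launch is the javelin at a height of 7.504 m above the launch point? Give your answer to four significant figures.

0.4900 s and 3.063 s

v_y0 = 26.20 sin 42.69° = 17.764 m/s.
Set y = v_y0 t − ½ g t² = 7.504: 5.000 t² − 17.764 t + 7.504 = 0.
t = [17.764 ± √(315.56 − 150.08)] / 10 = (17.764 ± 12.864) / 10, giving t = 0.4900 s or t = 3.063 s.
So the javelin is at 7.504 m at t = 0.4900 s (rising) and t = 3.063 s (falling).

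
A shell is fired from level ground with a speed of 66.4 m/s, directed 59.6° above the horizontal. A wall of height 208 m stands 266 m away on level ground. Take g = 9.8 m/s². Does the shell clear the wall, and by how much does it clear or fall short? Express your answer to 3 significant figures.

v_x = 66.4 cos 59.6° = 33.60 m/s; v_y0 = 66.4 sin 59.6° = 57.27 m/s.
Time to reach the wall: t = 266 / 33.60 = 7.917 s.
Height at that point: y = 57.27×7.917 − 4.900×7.917² = 146.3 m.
That is 208 − 146.3 = 61.7 m below the top of the wall, so the shell does not clear it.

No — it falls 61.7 m short of clearing the wall.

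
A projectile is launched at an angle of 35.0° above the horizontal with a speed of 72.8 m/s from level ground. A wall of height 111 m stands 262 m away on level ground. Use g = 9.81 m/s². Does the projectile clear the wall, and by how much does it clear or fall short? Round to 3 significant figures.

No — it falls 22.2 m short of clearing the wall.

v_x = 72.8 cos 35.0° = 59.63 m/s; v_y0 = 72.8 sin 35.0° = 41.76 m/s.
Time to reach the wall: t = 262 / 59.63 = 4.394 s.
Height at that point: y = 41.76×4.394 − 4.905×4.394² = 88.79 m.
That is 111 − 88.79 = 22.2 m below the top of the wall, so the projectile does not clear it.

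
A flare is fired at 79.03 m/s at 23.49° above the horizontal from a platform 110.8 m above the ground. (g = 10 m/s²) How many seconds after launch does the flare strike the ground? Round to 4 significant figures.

Vertical component: v_y = 79.03 sin 23.49° = 31.500 m/s.
Taking up as positive with launch at y = 110.8 m, landing at y = 0: 0 = 110.8 + 31.500 t − ½(10) t².
Solving 5.000 t² − 31.500 t − 110.8 = 0 gives t = [31.500 + √(31.500² + 4·5.000·110.8)] / 10.00 = 8.814 s.

8.814 s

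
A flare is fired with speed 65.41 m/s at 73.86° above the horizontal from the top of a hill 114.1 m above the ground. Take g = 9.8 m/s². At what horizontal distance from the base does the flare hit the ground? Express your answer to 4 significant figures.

Components: v_x = 65.41 cos 73.86° = 18.183 m/s, v_y = 65.41 sin 73.86° = 62.832 m/s.
Vertical: 0 = 114.1 + 62.832 t − ½(9.8) t² ⇒ 4.900 t² − 62.832 t − 114.1 = 0.
t = [62.832 + √(3947.9 + 2236.4)] / 9.800 = 14.436 s.
Horizontal: R = v_x · t = 18.183 × 14.436 = 262.5 m.

262.5 m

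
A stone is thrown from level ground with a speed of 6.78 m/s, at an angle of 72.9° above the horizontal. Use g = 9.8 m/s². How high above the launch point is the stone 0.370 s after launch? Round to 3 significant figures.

v_y0 = 6.78 sin 72.9° = 6.480 m/s.
y(t) = v_y0 t − ½ g t² = 6.480×0.370 − 4.900×0.370² = 1.73 m.

1.73 m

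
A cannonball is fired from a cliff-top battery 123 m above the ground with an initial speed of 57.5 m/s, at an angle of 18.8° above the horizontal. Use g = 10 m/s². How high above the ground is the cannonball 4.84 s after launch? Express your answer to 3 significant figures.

95.6 m

v_y0 = 57.5 sin 18.8° = 18.53 m/s.
y(t) = 123 + v_y0 t − ½ g t² = 123 + 18.53×4.84 − ½×10×4.84² = 95.6 m.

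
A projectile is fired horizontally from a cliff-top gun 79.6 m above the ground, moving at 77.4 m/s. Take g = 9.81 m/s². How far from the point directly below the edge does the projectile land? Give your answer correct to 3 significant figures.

Initial vertical velocity is zero, so the fall time comes from h = ½ g t²: t = √(2 × 79.6 / 9.81) = 4.028 s.
Horizontal motion is uniform at 77.4 m/s, so x = 77.4 × 4.028 = 312 m.

312 m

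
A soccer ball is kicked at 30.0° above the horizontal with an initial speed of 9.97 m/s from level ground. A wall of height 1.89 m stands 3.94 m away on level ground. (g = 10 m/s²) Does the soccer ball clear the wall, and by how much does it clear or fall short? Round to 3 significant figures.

v_x = 9.97 cos 30.0° = 8.634 m/s; v_y0 = 9.97 sin 30.0° = 4.985 m/s.
Time to reach the wall: t = 3.94 / 8.634 = 0.4563 s.
Height at that point: y = 4.985×0.4563 − 5.000×0.4563² = 1.234 m.
That is 1.89 − 1.234 = 0.656 m below the top of the wall, so the soccer ball does not clear it.

No — it falls 0.656 m short of clearing the wall.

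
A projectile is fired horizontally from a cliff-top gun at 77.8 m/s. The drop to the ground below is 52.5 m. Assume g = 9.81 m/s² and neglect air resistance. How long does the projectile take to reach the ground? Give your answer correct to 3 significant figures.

The horizontal speed doesn't affect the fall. With v_y0 = 0, h = ½ g t².
t = √(2 × 52.5 / 9.81) = √10.70 = 3.27 s.

3.27 s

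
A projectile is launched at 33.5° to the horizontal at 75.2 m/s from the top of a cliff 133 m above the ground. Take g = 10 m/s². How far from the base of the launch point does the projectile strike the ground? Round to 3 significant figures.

675 m

Components: v_x = 75.2 cos 33.5° = 62.71 m/s, v_y = 75.2 sin 33.5° = 41.51 m/s.
Vertical: 0 = 133 + 41.51 t − ½(10) t² ⇒ 5.000 t² − 41.51 t − 133 = 0.
t = [41.51 + √(1723 + 2660)] / 10.00 = 10.77 s.
Horizontal: R = v_x · t = 62.71 × 10.77 = 675 m.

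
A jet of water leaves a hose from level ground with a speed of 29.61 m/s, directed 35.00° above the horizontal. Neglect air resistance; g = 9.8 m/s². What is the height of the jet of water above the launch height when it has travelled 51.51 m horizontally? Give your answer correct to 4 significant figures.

13.97 m

v_x = 29.61 cos 35.00° = 24.255 m/s, v_y0 = 29.61 sin 35.00° = 16.984 m/s.
Time to reach x = 51.51 m: t = x / v_x = 51.51 / 24.255 = 2.1237 s.
y = v_y0 t − ½ g t² = 16.984×2.1237 − 4.900×2.1237² = 13.97 m.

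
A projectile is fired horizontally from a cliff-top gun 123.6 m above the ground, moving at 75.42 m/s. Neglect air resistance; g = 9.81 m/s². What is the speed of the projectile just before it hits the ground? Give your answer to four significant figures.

90.07 m/s

Fall time: t = √(2 × 123.6 / 9.81) = 5.0198 s.
At impact: v_x = 75.42 m/s (unchanged), v_y = g t = 9.81 × 5.0198 = 49.244 m/s.
Speed = √(v_x² + v_y²) = √(5688.2 + 2425.0) = 90.07 m/s.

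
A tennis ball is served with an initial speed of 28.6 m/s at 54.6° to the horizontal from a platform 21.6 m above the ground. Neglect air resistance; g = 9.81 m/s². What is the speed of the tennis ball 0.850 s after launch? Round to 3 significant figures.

v_x = 28.6 cos 54.6° = 16.57 m/s (constant).
v_y(t) = 28.6 sin 54.6° − g t = 23.31 − 9.81 × 0.850 = 14.97 m/s.
Speed = √(v_x² + v_y²) = √(274.6 + 224.1) = 22.3 m/s.

22.3 m/s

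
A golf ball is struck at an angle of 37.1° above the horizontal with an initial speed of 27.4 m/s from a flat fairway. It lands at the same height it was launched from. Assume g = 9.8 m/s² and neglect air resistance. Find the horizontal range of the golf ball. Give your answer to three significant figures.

Components: v_x = 27.4 cos 37.1° = 21.85 m/s, v_y = 27.4 sin 37.1° = 16.53 m/s.
Time of flight (same landing height): t = 2 v_y / g = 2 × 16.53 / 9.8 = 3.373 s.
Range: R = v_x · t = 21.85 × 3.373 = 73.7 m.

73.7 m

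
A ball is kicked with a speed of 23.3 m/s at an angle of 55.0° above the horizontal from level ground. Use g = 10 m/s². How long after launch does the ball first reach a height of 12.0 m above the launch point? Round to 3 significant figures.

0.794 s

v_y0 = 23.3 sin 55.0° = 19.09 m/s.
Set y = v_y0 t − ½ g t² = 12.0: 5.000 t² − 19.09 t + 12.0 = 0.
t = [19.09 ± √(364.4 − 240.0)] / 10 = (19.09 ± 11.15) / 10, giving t = 0.794 s or t = 3.02 s.
The ball is on the way up at the first time, so t = 0.794 s.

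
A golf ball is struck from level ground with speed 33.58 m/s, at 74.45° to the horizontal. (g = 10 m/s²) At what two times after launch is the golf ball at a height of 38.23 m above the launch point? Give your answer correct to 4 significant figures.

1.556 s and 4.914 s

v_y0 = 33.58 sin 74.45° = 32.351 m/s.
Set y = v_y0 t − ½ g t² = 38.23: 5.000 t² − 32.351 t + 38.23 = 0.
t = [32.351 ± √(1046.6 − 764.60)] / 10 = (32.351 ± 16.793) / 10, giving t = 1.556 s or t = 4.914 s.
So the golf ball is at 38.23 m at t = 1.556 s (rising) and t = 4.914 s (falling).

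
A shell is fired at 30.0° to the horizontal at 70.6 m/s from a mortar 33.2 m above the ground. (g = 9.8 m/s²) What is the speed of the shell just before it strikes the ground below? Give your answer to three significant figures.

75.1 m/s

v_x = 70.6 cos 30.0° = 61.14 m/s is unchanged throughout.
For the vertical component, v_y² = v_y0² + 2 g h = (35.30)² + 2×9.8×33.2 = 1897, so |v_y| = 43.55 m/s.
Impact speed = √(v_x² + v_y²) = √(3738 + 1897) = 75.1 m/s.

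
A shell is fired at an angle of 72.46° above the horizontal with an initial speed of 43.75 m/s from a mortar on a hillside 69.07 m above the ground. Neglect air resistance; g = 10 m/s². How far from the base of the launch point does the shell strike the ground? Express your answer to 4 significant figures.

Components: v_x = 43.75 cos 72.46° = 13.185 m/s, v_y = 43.75 sin 72.46° = 41.716 m/s.
Vertical: 0 = 69.07 + 41.716 t − ½(10) t² ⇒ 5.000 t² − 41.716 t − 69.07 = 0.
t = [41.716 + √(1740.2 + 1381.4)] / 10.00 = 9.7587 s.
Horizontal: R = v_x · t = 13.185 × 9.7587 = 128.7 m.

128.7 m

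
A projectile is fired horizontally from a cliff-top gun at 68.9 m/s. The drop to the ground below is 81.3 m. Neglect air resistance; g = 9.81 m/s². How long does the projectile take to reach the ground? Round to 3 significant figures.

4.07 s

The horizontal speed doesn't affect the fall. With v_y0 = 0, h = ½ g t².
t = √(2 × 81.3 / 9.81) = √16.57 = 4.07 s.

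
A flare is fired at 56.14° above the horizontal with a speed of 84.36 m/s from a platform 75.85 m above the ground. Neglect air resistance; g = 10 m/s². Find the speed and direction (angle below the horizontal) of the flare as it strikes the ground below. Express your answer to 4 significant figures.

v_x = 84.36 cos 56.14° = 47.002 m/s (constant).
|v_y| at impact = √((70.053)² + 2×10×75.85) = 80.152 m/s.
Speed = √(47.002² + 80.152²) = 92.92 m/s; angle = arctan(80.152/47.002) = 59.61° below horizontal.

92.92 m/s at 59.61° below the horizontal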